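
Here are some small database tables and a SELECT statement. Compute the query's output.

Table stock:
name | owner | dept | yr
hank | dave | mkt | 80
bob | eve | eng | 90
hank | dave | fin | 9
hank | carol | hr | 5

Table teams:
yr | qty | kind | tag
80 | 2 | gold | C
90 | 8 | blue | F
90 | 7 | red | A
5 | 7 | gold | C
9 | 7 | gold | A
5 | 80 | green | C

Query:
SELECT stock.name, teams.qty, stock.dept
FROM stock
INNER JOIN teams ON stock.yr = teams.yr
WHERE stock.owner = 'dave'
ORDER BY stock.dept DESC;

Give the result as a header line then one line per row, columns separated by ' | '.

== RESULT ==
stock.name | teams.qty | stock.dept
hank | 2 | mkt
hank | 7 | fin

Derivation:
After JOIN teams (6 rows):
stock.name | stock.owner | stock.dept | stock.yr | teams.yr | teams.qty | teams.kind | teams.tag
hank | dave | mkt | 80 | 80 | 2 | gold | C
bob | eve | eng | 90 | 90 | 8 | blue | F
bob | eve | eng | 90 | 90 | 7 | red | A
hank | dave | fin | 9 | 9 | 7 | gold | A
hank | carol | hr | 5 | 5 | 7 | gold | C
hank | carol | hr | 5 | 5 | 80 | green | C
After WHERE (2 rows):
stock.name | stock.owner | stock.dept | stock.yr | teams.yr | teams.qty | teams.kind | teams.tag
hank | dave | mkt | 80 | 80 | 2 | gold | C
hank | dave | fin | 9 | 9 | 7 | gold | A
After SELECT (2 rows):
stock.name | teams.qty | stock.dept
hank | 2 | mkt
hank | 7 | fin
After ORDER BY (2 rows):
stock.name | teams.qty | stock.dept
hank | 2 | mkt
hank | 7 | fin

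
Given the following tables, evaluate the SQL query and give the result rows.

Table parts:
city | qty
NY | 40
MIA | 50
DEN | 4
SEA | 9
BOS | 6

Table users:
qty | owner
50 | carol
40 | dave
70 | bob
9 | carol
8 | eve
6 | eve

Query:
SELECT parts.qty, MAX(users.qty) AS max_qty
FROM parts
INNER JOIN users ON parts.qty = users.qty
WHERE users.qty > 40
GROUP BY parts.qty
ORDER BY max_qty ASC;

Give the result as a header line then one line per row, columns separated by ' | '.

== RESULT ==
parts.qty | max_qty
50 | 50

Derivation:
After JOIN users (4 rows):
parts.city | parts.qty | users.qty | users.owner
NY | 40 | 40 | dave
MIA | 50 | 50 | carol
SEA | 9 | 9 | carol
BOS | 6 | 6 | eve
After WHERE (1 rows):
parts.city | parts.qty | users.qty | users.owner
MIA | 50 | 50 | carol
After GROUP BY (1 rows):
parts.qty | max_qty
50 | 50
After ORDER BY (1 rows):
parts.qty | max_qty
50 | 50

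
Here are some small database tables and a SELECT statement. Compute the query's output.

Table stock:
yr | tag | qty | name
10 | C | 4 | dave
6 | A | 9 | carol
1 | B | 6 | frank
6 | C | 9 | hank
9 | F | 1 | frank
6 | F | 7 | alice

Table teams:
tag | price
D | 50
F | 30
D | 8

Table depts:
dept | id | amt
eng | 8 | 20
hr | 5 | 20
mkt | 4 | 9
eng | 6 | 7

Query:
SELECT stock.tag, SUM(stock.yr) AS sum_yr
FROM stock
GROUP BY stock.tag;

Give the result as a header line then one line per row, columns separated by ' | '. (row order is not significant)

== RESULT ==
stock.tag | sum_yr
C | 16
A | 6
B | 1
F | 15

Derivation:
After GROUP BY (4 rows):
stock.tag | sum_yr
C | 16
A | 6
B | 1
F | 15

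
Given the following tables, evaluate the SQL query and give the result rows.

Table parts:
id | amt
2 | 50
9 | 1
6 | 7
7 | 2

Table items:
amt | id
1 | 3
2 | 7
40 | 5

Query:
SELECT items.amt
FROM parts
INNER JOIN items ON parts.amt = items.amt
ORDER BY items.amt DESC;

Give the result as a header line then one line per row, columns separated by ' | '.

After JOIN items (2 rows):
parts.id | parts.amt | items.amt | items.id
9 | 1 | 1 | 3
7 | 2 | 2 | 7
After SELECT (2 rows):
items.amt
1
2
After ORDER BY (2 rows):
items.amt
2
1

== RESULT ==
items.amt
2
1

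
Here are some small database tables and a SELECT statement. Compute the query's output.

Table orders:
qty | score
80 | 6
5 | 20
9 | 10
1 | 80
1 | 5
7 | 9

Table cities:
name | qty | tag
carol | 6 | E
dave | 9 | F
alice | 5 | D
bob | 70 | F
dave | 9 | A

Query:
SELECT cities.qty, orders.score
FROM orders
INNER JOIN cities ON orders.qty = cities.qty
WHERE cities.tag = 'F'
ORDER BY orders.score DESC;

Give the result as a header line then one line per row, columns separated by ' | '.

== RESULT ==
cities.qty | orders.score
9 | 10

Derivation:
After JOIN cities (3 rows):
orders.qty | orders.score | cities.name | cities.qty | cities.tag
5 | 20 | alice | 5 | D
9 | 10 | dave | 9 | F
9 | 10 | dave | 9 | A
After WHERE (1 rows):
orders.qty | orders.score | cities.name | cities.qty | cities.tag
9 | 10 | dave | 9 | F
After SELECT (1 rows):
cities.qty | orders.score
9 | 10
After ORDER BY (1 rows):
cities.qty | orders.score
9 | 10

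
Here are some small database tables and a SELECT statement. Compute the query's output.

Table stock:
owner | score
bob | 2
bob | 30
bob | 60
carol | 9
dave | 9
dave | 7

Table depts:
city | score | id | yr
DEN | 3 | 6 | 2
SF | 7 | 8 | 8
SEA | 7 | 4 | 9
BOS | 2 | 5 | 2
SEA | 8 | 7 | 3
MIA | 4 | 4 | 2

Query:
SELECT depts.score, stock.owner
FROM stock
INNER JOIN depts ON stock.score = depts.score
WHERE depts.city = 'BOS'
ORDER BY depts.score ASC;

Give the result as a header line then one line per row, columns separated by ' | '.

After JOIN depts (3 rows):
stock.owner | stock.score | depts.city | depts.score | depts.id | depts.yr
bob | 2 | BOS | 2 | 5 | 2
dave | 7 | SF | 7 | 8 | 8
dave | 7 | SEA | 7 | 4 | 9
After WHERE (1 rows):
stock.owner | stock.score | depts.city | depts.score | depts.id | depts.yr
bob | 2 | BOS | 2 | 5 | 2
After SELECT (1 rows):
depts.score | stock.owner
2 | bob
After ORDER BY (1 rows):
depts.score | stock.owner
2 | bob

== RESULT ==
depts.score | stock.owner
2 | bob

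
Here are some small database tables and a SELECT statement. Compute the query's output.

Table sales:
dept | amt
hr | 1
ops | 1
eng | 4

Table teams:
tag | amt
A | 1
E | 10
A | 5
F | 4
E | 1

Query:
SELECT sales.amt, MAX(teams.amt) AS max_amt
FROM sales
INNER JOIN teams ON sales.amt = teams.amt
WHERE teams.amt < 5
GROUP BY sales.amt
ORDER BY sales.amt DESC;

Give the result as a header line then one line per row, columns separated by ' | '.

== RESULT ==
sales.amt | max_amt
4 | 4
1 | 1

Derivation:
After JOIN teams (5 rows):
sales.dept | sales.amt | teams.tag | teams.amt
hr | 1 | A | 1
hr | 1 | E | 1
ops | 1 | A | 1
ops | 1 | E | 1
eng | 4 | F | 4
After WHERE (5 rows):
sales.dept | sales.amt | teams.tag | teams.amt
hr | 1 | A | 1
hr | 1 | E | 1
ops | 1 | A | 1
ops | 1 | E | 1
eng | 4 | F | 4
After GROUP BY (2 rows):
sales.amt | max_amt
1 | 1
4 | 4
After ORDER BY (2 rows):
sales.amt | max_amt
4 | 4
1 | 1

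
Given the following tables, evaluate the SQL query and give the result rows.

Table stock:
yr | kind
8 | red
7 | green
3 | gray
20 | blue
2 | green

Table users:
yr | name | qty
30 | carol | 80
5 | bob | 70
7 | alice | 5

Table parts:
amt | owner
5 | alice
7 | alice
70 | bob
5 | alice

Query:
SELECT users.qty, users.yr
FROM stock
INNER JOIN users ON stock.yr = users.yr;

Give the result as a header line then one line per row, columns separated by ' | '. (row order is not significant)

== RESULT ==
users.qty | users.yr
5 | 7

Derivation:
After JOIN users (1 rows):
stock.yr | stock.kind | users.yr | users.name | users.qty
7 | green | 7 | alice | 5
After SELECT (1 rows):
users.qty | users.yr
5 | 7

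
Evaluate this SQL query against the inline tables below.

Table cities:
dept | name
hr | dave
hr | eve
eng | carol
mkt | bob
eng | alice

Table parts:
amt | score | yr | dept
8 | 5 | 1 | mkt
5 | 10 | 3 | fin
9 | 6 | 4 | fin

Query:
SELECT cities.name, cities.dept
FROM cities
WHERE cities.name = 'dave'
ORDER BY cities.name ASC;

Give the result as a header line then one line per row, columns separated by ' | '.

After WHERE (1 rows):
cities.dept | cities.name
hr | dave
After SELECT (1 rows):
cities.name | cities.dept
dave | hr
After ORDER BY (1 rows):
cities.name | cities.dept
dave | hr

== RESULT ==
cities.name | cities.dept
dave | hr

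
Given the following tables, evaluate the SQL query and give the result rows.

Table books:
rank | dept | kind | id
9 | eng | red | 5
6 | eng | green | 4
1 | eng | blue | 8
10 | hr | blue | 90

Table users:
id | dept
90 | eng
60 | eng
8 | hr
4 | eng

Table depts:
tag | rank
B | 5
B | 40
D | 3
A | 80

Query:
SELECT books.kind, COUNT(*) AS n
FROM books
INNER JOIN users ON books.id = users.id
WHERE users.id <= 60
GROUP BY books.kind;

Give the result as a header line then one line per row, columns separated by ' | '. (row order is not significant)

== RESULT ==
books.kind | n
green | 1
blue | 1

Derivation:
After JOIN users (3 rows):
books.rank | books.dept | books.kind | books.id | users.id | users.dept
6 | eng | green | 4 | 4 | eng
1 | eng | blue | 8 | 8 | hr
10 | hr | blue | 90 | 90 | eng
After WHERE (2 rows):
books.rank | books.dept | books.kind | books.id | users.id | users.dept
6 | eng | green | 4 | 4 | eng
1 | eng | blue | 8 | 8 | hr
After GROUP BY (2 rows):
books.kind | n
green | 1
blue | 1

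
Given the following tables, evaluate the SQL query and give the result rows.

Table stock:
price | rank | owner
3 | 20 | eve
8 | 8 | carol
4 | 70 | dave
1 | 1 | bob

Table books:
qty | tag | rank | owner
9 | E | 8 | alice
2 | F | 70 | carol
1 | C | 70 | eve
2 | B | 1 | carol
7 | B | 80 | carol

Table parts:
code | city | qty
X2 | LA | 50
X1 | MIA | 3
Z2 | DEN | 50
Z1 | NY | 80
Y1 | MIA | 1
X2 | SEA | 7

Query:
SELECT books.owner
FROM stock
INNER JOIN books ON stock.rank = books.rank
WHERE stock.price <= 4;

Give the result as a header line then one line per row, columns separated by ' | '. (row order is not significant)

After JOIN books (4 rows):
stock.price | stock.rank | stock.owner | books.qty | books.tag | books.rank | books.owner
8 | 8 | carol | 9 | E | 8 | alice
4 | 70 | dave | 2 | F | 70 | carol
4 | 70 | dave | 1 | C | 70 | eve
1 | 1 | bob | 2 | B | 1 | carol
After WHERE (3 rows):
stock.price | stock.rank | stock.owner | books.qty | books.tag | books.rank | books.owner
4 | 70 | dave | 2 | F | 70 | carol
4 | 70 | dave | 1 | C | 70 | eve
1 | 1 | bob | 2 | B | 1 | carol
After SELECT (3 rows):
books.owner
carol
eve
carol

== RESULT ==
books.owner
carol
eve
carol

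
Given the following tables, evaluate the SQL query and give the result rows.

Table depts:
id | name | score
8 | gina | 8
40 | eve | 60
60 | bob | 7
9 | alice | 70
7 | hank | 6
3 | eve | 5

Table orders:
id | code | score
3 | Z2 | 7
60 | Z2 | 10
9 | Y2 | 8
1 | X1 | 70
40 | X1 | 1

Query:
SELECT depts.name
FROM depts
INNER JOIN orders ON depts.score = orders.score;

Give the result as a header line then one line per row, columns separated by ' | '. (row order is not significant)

After JOIN orders (3 rows):
depts.id | depts.name | depts.score | orders.id | orders.code | orders.score
8 | gina | 8 | 9 | Y2 | 8
60 | bob | 7 | 3 | Z2 | 7
9 | alice | 70 | 1 | X1 | 70
After SELECT (3 rows):
depts.name
gina
bob
alice

== RESULT ==
depts.name
gina
bob
alice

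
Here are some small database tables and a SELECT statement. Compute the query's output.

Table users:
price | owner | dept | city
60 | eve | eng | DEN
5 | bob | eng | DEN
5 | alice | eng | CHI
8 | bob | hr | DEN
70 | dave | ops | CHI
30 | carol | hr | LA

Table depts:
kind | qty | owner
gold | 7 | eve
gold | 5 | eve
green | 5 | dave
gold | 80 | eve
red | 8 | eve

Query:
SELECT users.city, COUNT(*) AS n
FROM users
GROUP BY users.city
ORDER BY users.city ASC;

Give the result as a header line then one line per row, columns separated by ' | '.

== RESULT ==
users.city | n
CHI | 2
DEN | 3
LA | 1

Derivation:
After GROUP BY (3 rows):
users.city | n
DEN | 3
CHI | 2
LA | 1
After ORDER BY (3 rows):
users.city | n
CHI | 2
DEN | 3
LA | 1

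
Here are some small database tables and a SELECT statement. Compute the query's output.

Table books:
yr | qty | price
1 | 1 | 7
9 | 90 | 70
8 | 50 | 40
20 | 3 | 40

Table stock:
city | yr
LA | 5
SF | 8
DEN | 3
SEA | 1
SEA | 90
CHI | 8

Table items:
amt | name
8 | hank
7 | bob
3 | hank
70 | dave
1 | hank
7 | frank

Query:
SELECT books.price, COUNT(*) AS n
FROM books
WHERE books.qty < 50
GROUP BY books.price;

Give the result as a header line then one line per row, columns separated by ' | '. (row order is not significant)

After WHERE (2 rows):
books.yr | books.qty | books.price
1 | 1 | 7
20 | 3 | 40
After GROUP BY (2 rows):
books.price | n
7 | 1
40 | 1

== RESULT ==
books.price | n
7 | 1
40 | 1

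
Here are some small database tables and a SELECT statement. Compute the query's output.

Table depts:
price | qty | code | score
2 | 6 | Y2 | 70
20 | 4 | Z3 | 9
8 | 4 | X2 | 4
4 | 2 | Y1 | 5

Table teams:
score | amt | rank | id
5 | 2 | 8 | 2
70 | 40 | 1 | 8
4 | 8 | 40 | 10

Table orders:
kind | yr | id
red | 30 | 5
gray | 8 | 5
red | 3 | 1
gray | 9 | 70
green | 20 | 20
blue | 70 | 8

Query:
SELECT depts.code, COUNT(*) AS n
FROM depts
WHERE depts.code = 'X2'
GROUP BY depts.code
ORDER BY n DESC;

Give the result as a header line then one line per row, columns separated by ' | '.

== RESULT ==
depts.code | n
X2 | 1

Derivation:
After WHERE (1 rows):
depts.price | depts.qty | depts.code | depts.score
8 | 4 | X2 | 4
After GROUP BY (1 rows):
depts.code | n
X2 | 1
After ORDER BY (1 rows):
depts.code | n
X2 | 1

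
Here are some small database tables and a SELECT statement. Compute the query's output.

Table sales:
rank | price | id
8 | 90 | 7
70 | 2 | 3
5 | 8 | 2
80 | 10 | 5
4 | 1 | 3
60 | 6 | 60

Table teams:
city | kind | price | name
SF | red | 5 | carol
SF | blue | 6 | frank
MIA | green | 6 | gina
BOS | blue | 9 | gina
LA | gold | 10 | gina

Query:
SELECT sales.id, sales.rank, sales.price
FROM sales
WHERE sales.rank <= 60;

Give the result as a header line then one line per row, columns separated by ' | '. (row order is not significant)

== RESULT ==
sales.id | sales.rank | sales.price
7 | 8 | 90
2 | 5 | 8
3 | 4 | 1
60 | 60 | 6

Derivation:
After WHERE (4 rows):
sales.rank | sales.price | sales.id
8 | 90 | 7
5 | 8 | 2
4 | 1 | 3
60 | 6 | 60
After SELECT (4 rows):
sales.id | sales.rank | sales.price
7 | 8 | 90
2 | 5 | 8
3 | 4 | 1
60 | 60 | 6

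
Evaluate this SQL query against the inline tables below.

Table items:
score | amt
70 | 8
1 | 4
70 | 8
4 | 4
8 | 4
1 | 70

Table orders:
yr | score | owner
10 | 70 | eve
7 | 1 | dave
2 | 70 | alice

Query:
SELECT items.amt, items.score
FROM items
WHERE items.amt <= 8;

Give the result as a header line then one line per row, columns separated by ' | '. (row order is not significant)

After WHERE (5 rows):
items.score | items.amt
70 | 8
1 | 4
70 | 8
4 | 4
8 | 4
After SELECT (5 rows):
items.amt | items.score
8 | 70
4 | 1
8 | 70
4 | 4
4 | 8

== RESULT ==
items.amt | items.score
8 | 70
4 | 1
8 | 70
4 | 4
4 | 8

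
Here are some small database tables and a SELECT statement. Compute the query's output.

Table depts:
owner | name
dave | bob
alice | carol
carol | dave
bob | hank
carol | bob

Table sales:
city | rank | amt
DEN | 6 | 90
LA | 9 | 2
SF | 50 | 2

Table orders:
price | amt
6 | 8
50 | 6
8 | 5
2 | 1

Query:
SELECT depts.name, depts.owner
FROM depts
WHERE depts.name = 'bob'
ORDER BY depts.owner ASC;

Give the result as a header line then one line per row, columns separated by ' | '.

After WHERE (2 rows):
depts.owner | depts.name
dave | bob
carol | bob
After SELECT (2 rows):
depts.name | depts.owner
bob | dave
bob | carol
After ORDER BY (2 rows):
depts.name | depts.owner
bob | carol
bob | dave

== RESULT ==
depts.name | depts.owner
bob | carol
bob | dave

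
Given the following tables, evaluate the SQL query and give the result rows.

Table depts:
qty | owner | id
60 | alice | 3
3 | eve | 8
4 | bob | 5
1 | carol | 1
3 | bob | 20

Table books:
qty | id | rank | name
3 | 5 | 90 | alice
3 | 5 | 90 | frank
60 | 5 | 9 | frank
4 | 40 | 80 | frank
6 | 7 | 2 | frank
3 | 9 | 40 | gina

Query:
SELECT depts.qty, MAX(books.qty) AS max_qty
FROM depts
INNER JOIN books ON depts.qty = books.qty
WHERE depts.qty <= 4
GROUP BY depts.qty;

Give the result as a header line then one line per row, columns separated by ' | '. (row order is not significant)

After JOIN books (8 rows):
depts.qty | depts.owner | depts.id | books.qty | books.id | books.rank | books.name
60 | alice | 3 | 60 | 5 | 9 | frank
3 | eve | 8 | 3 | 5 | 90 | alice
3 | eve | 8 | 3 | 5 | 90 | frank
3 | eve | 8 | 3 | 9 | 40 | gina
4 | bob | 5 | 4 | 40 | 80 | frank
3 | bob | 20 | 3 | 5 | 90 | alice
3 | bob | 20 | 3 | 5 | 90 | frank
3 | bob | 20 | 3 | 9 | 40 | gina
After WHERE (7 rows):
depts.qty | depts.owner | depts.id | books.qty | books.id | books.rank | books.name
3 | eve | 8 | 3 | 5 | 90 | alice
3 | eve | 8 | 3 | 5 | 90 | frank
3 | eve | 8 | 3 | 9 | 40 | gina
4 | bob | 5 | 4 | 40 | 80 | frank
3 | bob | 20 | 3 | 5 | 90 | alice
3 | bob | 20 | 3 | 5 | 90 | frank
3 | bob | 20 | 3 | 9 | 40 | gina
After GROUP BY (2 rows):
depts.qty | max_qty
3 | 3
4 | 4

== RESULT ==
depts.qty | max_qty
3 | 3
4 | 4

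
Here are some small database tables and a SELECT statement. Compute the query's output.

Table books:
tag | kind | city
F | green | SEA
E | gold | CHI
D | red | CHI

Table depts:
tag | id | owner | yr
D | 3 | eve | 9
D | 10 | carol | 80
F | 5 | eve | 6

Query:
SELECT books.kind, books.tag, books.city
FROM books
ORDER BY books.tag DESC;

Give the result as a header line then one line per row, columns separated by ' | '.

After SELECT (3 rows):
books.kind | books.tag | books.city
green | F | SEA
gold | E | CHI
red | D | CHI
After ORDER BY (3 rows):
books.kind | books.tag | books.city
green | F | SEA
gold | E | CHI
red | D | CHI

== RESULT ==
books.kind | books.tag | books.city
green | F | SEA
gold | E | CHI
red | D | CHI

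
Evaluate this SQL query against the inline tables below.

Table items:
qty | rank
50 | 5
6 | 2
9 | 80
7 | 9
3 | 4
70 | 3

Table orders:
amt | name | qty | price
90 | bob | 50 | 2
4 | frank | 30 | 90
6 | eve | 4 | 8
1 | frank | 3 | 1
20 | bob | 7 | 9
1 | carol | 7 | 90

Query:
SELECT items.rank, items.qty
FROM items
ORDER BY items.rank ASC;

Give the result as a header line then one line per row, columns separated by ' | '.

After SELECT (6 rows):
items.rank | items.qty
5 | 50
2 | 6
80 | 9
9 | 7
4 | 3
3 | 70
After ORDER BY (6 rows):
items.rank | items.qty
2 | 6
3 | 70
4 | 3
5 | 50
9 | 7
80 | 9

== RESULT ==
items.rank | items.qty
2 | 6
3 | 70
4 | 3
5 | 50
9 | 7
80 | 9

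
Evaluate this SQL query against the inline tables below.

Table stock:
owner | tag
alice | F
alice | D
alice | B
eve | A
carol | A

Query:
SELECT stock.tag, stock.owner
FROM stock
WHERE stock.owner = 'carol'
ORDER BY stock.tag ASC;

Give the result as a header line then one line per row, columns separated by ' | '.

== RESULT ==
stock.tag | stock.owner
A | carol

Derivation:
After WHERE (1 rows):
stock.owner | stock.tag
carol | A
After SELECT (1 rows):
stock.tag | stock.owner
A | carol
After ORDER BY (1 rows):
stock.tag | stock.owner
A | carol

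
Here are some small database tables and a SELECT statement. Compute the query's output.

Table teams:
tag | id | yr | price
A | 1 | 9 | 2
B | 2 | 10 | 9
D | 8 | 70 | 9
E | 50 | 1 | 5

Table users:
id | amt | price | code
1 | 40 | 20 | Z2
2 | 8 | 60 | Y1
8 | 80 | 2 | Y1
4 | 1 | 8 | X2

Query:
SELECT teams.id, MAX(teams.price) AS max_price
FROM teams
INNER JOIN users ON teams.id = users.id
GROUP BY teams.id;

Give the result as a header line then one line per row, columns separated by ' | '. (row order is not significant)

== RESULT ==
teams.id | max_price
1 | 2
2 | 9
8 | 9

Derivation:
After JOIN users (3 rows):
teams.tag | teams.id | teams.yr | teams.price | users.id | users.amt | users.price | users.code
A | 1 | 9 | 2 | 1 | 40 | 20 | Z2
B | 2 | 10 | 9 | 2 | 8 | 60 | Y1
D | 8 | 70 | 9 | 8 | 80 | 2 | Y1
After GROUP BY (3 rows):
teams.id | max_price
1 | 2
2 | 9
8 | 9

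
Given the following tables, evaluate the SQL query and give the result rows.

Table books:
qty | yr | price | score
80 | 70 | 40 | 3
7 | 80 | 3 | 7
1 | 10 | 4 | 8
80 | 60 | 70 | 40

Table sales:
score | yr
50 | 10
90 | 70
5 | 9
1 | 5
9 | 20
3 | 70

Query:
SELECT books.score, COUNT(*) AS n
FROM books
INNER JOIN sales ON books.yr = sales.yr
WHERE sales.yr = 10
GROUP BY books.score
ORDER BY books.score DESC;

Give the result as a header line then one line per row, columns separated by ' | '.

After JOIN sales (3 rows):
books.qty | books.yr | books.price | books.score | sales.score | sales.yr
80 | 70 | 40 | 3 | 90 | 70
80 | 70 | 40 | 3 | 3 | 70
1 | 10 | 4 | 8 | 50 | 10
After WHERE (1 rows):
books.qty | books.yr | books.price | books.score | sales.score | sales.yr
1 | 10 | 4 | 8 | 50 | 10
After GROUP BY (1 rows):
books.score | n
8 | 1
After ORDER BY (1 rows):
books.score | n
8 | 1

== RESULT ==
books.score | n
8 | 1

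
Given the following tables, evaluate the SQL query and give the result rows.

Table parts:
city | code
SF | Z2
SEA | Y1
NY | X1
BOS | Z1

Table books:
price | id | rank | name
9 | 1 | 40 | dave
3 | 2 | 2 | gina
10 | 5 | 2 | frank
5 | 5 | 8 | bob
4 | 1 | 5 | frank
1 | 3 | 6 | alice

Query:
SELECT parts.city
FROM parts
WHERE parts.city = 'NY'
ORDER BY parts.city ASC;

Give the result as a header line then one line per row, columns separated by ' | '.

After WHERE (1 rows):
parts.city | parts.code
NY | X1
After SELECT (1 rows):
parts.city
NY
After ORDER BY (1 rows):
parts.city
NY

== RESULT ==
parts.city
NY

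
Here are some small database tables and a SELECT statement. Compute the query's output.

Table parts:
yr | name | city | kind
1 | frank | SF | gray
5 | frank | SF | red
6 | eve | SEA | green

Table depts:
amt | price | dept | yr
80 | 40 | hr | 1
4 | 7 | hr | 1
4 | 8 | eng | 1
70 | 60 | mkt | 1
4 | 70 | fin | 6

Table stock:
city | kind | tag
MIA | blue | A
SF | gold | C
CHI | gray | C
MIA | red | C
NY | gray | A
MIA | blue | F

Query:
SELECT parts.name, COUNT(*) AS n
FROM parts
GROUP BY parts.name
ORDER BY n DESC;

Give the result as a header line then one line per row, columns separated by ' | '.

After GROUP BY (2 rows):
parts.name | n
frank | 2
eve | 1
After ORDER BY (2 rows):
parts.name | n
frank | 2
eve | 1

== RESULT ==
parts.name | n
frank | 2
eve | 1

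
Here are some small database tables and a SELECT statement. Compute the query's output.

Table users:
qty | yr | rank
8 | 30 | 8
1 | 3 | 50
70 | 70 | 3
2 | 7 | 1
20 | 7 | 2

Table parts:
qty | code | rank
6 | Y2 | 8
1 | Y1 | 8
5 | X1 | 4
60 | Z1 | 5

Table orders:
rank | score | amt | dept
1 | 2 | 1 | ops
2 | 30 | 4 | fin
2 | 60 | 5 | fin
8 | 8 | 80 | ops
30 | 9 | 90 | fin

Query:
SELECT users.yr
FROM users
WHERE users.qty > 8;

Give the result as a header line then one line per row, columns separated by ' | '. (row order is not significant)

== RESULT ==
users.yr
70
7

Derivation:
After WHERE (2 rows):
users.qty | users.yr | users.rank
70 | 70 | 3
20 | 7 | 2
After SELECT (2 rows):
users.yr
70
7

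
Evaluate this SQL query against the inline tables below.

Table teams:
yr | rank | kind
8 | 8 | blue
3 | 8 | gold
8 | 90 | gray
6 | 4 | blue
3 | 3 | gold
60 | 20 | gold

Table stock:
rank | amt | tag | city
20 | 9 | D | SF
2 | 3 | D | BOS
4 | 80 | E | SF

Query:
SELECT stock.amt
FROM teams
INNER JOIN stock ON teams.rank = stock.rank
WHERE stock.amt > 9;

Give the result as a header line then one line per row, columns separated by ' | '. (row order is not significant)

After JOIN stock (2 rows):
teams.yr | teams.rank | teams.kind | stock.rank | stock.amt | stock.tag | stock.city
6 | 4 | blue | 4 | 80 | E | SF
60 | 20 | gold | 20 | 9 | D | SF
After WHERE (1 rows):
teams.yr | teams.rank | teams.kind | stock.rank | stock.amt | stock.tag | stock.city
6 | 4 | blue | 4 | 80 | E | SF
After SELECT (1 rows):
stock.amt
80

== RESULT ==
stock.amt
80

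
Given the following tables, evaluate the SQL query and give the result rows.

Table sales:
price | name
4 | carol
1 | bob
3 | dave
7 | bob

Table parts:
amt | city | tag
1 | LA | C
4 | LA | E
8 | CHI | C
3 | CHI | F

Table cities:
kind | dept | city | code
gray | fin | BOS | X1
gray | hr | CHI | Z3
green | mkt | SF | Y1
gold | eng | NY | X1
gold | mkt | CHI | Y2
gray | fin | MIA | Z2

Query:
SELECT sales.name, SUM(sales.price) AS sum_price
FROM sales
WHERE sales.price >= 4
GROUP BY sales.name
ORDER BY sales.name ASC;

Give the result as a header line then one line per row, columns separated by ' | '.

== RESULT ==
sales.name | sum_price
bob | 7
carol | 4

Derivation:
After WHERE (2 rows):
sales.price | sales.name
4 | carol
7 | bob
After GROUP BY (2 rows):
sales.name | sum_price
carol | 4
bob | 7
After ORDER BY (2 rows):
sales.name | sum_price
bob | 7
carol | 4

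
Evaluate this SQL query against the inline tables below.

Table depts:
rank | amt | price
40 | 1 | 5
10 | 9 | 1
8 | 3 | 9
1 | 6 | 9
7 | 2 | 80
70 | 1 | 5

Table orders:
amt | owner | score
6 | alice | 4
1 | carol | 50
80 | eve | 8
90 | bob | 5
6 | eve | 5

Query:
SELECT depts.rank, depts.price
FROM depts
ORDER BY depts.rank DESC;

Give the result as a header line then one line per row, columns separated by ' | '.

== RESULT ==
depts.rank | depts.price
70 | 5
40 | 5
10 | 1
8 | 9
7 | 80
1 | 9

Derivation:
After SELECT (6 rows):
depts.rank | depts.price
40 | 5
10 | 1
8 | 9
1 | 9
7 | 80
70 | 5
After ORDER BY (6 rows):
depts.rank | depts.price
70 | 5
40 | 5
10 | 1
8 | 9
7 | 80
1 | 9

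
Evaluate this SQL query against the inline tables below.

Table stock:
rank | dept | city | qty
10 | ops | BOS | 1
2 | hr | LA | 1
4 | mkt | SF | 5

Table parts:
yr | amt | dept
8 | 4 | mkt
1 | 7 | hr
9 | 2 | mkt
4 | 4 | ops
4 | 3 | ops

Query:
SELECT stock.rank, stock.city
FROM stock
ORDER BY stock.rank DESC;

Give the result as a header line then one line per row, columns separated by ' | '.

After SELECT (3 rows):
stock.rank | stock.city
10 | BOS
2 | LA
4 | SF
After ORDER BY (3 rows):
stock.rank | stock.city
10 | BOS
4 | SF
2 | LA

== RESULT ==
stock.rank | stock.city
10 | BOS
4 | SF
2 | LA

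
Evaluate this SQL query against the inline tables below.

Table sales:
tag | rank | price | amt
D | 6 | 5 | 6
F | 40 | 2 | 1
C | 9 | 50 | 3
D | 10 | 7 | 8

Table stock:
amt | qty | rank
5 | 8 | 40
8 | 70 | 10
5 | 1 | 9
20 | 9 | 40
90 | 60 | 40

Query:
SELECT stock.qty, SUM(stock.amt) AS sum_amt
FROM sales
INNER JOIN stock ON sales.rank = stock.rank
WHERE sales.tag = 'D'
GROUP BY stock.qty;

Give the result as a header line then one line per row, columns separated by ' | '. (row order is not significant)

After JOIN stock (5 rows):
sales.tag | sales.rank | sales.price | sales.amt | stock.amt | stock.qty | stock.rank
F | 40 | 2 | 1 | 5 | 8 | 40
F | 40 | 2 | 1 | 20 | 9 | 40
F | 40 | 2 | 1 | 90 | 60 | 40
C | 9 | 50 | 3 | 5 | 1 | 9
D | 10 | 7 | 8 | 8 | 70 | 10
After WHERE (1 rows):
sales.tag | sales.rank | sales.price | sales.amt | stock.amt | stock.qty | stock.rank
D | 10 | 7 | 8 | 8 | 70 | 10
After GROUP BY (1 rows):
stock.qty | sum_amt
70 | 8

== RESULT ==
stock.qty | sum_amt
70 | 8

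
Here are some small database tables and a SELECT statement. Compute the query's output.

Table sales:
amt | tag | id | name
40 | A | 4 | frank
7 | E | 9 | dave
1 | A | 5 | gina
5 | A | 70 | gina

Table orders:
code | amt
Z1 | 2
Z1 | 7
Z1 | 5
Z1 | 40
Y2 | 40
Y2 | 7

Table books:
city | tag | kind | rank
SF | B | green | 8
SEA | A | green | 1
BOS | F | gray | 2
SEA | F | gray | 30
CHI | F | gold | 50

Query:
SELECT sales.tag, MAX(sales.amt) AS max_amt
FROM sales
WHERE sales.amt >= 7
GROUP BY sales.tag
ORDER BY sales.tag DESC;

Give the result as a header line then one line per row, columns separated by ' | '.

After WHERE (2 rows):
sales.amt | sales.tag | sales.id | sales.name
40 | A | 4 | frank
7 | E | 9 | dave
After GROUP BY (2 rows):
sales.tag | max_amt
A | 40
E | 7
After ORDER BY (2 rows):
sales.tag | max_amt
E | 7
A | 40

== RESULT ==
sales.tag | max_amt
E | 7
A | 40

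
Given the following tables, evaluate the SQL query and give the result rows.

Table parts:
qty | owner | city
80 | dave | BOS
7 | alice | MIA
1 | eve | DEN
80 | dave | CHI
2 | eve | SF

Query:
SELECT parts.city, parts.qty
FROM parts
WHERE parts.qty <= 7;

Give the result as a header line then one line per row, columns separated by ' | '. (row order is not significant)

== RESULT ==
parts.city | parts.qty
MIA | 7
DEN | 1
SF | 2

Derivation:
After WHERE (3 rows):
parts.qty | parts.owner | parts.city
7 | alice | MIA
1 | eve | DEN
2 | eve | SF
After SELECT (3 rows):
parts.city | parts.qty
MIA | 7
DEN | 1
SF | 2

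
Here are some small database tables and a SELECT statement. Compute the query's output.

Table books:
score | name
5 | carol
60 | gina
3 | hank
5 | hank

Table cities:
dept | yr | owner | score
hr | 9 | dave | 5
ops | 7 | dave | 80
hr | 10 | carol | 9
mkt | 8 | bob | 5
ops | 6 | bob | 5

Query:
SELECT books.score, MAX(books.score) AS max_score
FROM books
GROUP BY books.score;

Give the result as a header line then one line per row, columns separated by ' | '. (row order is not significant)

== RESULT ==
books.score | max_score
5 | 5
60 | 60
3 | 3

Derivation:
After GROUP BY (3 rows):
books.score | max_score
5 | 5
60 | 60
3 | 3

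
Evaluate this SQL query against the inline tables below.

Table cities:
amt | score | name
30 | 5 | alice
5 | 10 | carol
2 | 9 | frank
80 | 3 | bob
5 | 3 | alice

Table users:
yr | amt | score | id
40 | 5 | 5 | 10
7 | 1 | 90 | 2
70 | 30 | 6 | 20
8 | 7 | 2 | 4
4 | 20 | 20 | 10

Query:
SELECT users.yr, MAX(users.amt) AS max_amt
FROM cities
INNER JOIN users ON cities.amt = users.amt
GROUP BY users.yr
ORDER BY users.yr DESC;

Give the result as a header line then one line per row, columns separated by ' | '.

== RESULT ==
users.yr | max_amt
70 | 30
40 | 5

Derivation:
After JOIN users (3 rows):
cities.amt | cities.score | cities.name | users.yr | users.amt | users.score | users.id
30 | 5 | alice | 70 | 30 | 6 | 20
5 | 10 | carol | 40 | 5 | 5 | 10
5 | 3 | alice | 40 | 5 | 5 | 10
After GROUP BY (2 rows):
users.yr | max_amt
70 | 30
40 | 5
After ORDER BY (2 rows):
users.yr | max_amt
70 | 30
40 | 5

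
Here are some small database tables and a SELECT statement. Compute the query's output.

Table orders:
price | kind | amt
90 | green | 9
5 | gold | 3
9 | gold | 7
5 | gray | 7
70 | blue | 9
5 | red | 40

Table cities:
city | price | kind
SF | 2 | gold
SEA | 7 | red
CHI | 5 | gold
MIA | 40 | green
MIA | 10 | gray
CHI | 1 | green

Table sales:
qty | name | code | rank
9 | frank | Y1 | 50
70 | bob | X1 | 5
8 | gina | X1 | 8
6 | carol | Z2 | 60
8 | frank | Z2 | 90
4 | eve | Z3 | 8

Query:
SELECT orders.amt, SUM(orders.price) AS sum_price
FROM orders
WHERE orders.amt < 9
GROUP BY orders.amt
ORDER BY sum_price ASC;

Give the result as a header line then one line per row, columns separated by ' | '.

After WHERE (3 rows):
orders.price | orders.kind | orders.amt
5 | gold | 3
9 | gold | 7
5 | gray | 7
After GROUP BY (2 rows):
orders.amt | sum_price
3 | 5
7 | 14
After ORDER BY (2 rows):
orders.amt | sum_price
3 | 5
7 | 14

== RESULT ==
orders.amt | sum_price
3 | 5
7 | 14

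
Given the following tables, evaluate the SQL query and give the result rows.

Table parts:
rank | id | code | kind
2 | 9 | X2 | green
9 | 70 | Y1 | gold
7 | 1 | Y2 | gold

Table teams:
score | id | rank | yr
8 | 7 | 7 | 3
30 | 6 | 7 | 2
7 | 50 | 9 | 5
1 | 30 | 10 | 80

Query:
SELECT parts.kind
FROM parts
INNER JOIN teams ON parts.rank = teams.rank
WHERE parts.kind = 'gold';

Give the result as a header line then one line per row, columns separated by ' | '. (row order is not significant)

After JOIN teams (3 rows):
parts.rank | parts.id | parts.code | parts.kind | teams.score | teams.id | teams.rank | teams.yr
9 | 70 | Y1 | gold | 7 | 50 | 9 | 5
7 | 1 | Y2 | gold | 8 | 7 | 7 | 3
7 | 1 | Y2 | gold | 30 | 6 | 7 | 2
After WHERE (3 rows):
parts.rank | parts.id | parts.code | parts.kind | teams.score | teams.id | teams.rank | teams.yr
9 | 70 | Y1 | gold | 7 | 50 | 9 | 5
7 | 1 | Y2 | gold | 8 | 7 | 7 | 3
7 | 1 | Y2 | gold | 30 | 6 | 7 | 2
After SELECT (3 rows):
parts.kind
gold
gold
gold

== RESULT ==
parts.kind
gold
gold
gold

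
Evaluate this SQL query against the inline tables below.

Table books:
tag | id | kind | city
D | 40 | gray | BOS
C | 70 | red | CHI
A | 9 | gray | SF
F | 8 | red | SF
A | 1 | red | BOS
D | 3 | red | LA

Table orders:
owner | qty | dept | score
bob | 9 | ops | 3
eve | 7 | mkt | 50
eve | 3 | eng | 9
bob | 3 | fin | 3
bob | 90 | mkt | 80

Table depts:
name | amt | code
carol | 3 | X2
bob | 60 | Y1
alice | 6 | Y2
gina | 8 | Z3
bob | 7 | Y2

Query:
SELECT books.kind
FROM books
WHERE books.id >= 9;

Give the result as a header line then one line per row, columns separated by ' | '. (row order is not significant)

== RESULT ==
books.kind
gray
red
gray

Derivation:
After WHERE (3 rows):
books.tag | books.id | books.kind | books.city
D | 40 | gray | BOS
C | 70 | red | CHI
A | 9 | gray | SF
After SELECT (3 rows):
books.kind
gray
red
gray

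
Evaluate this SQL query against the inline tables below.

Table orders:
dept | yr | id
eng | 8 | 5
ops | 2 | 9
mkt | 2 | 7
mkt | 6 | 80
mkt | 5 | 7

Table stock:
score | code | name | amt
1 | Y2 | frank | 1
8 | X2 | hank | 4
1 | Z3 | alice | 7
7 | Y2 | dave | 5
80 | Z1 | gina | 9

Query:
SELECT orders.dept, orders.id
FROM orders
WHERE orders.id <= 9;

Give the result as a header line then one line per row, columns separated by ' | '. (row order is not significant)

After WHERE (4 rows):
orders.dept | orders.yr | orders.id
eng | 8 | 5
ops | 2 | 9
mkt | 2 | 7
mkt | 5 | 7
After SELECT (4 rows):
orders.dept | orders.id
eng | 5
ops | 9
mkt | 7
mkt | 7

== RESULT ==
orders.dept | orders.id
eng | 5
ops | 9
mkt | 7
mkt | 7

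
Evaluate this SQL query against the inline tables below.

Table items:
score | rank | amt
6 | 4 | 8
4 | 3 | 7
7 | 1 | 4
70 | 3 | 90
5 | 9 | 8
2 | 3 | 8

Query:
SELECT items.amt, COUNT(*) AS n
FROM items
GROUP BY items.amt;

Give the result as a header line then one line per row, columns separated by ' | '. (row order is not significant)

== RESULT ==
items.amt | n
8 | 3
7 | 1
4 | 1
90 | 1

Derivation:
After GROUP BY (4 rows):
items.amt | n
8 | 3
7 | 1
4 | 1
90 | 1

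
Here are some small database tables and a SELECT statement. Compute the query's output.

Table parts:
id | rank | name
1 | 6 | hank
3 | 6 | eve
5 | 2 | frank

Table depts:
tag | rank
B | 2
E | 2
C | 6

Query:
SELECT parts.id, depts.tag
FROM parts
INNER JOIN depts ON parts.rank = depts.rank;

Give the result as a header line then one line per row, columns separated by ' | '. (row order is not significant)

After JOIN depts (4 rows):
parts.id | parts.rank | parts.name | depts.tag | depts.rank
1 | 6 | hank | C | 6
3 | 6 | eve | C | 6
5 | 2 | frank | B | 2
5 | 2 | frank | E | 2
After SELECT (4 rows):
parts.id | depts.tag
1 | C
3 | C
5 | B
5 | E

== RESULT ==
parts.id | depts.tag
1 | C
3 | C
5 | B
5 | E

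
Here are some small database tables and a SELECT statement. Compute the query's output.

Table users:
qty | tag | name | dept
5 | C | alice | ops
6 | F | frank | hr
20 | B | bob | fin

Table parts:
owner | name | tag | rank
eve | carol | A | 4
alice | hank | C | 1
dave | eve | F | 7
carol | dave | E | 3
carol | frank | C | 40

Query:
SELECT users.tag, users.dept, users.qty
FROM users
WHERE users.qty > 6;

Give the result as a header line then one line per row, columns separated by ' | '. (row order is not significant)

== RESULT ==
users.tag | users.dept | users.qty
B | fin | 20

Derivation:
After WHERE (1 rows):
users.qty | users.tag | users.name | users.dept
20 | B | bob | fin
After SELECT (1 rows):
users.tag | users.dept | users.qty
B | fin | 20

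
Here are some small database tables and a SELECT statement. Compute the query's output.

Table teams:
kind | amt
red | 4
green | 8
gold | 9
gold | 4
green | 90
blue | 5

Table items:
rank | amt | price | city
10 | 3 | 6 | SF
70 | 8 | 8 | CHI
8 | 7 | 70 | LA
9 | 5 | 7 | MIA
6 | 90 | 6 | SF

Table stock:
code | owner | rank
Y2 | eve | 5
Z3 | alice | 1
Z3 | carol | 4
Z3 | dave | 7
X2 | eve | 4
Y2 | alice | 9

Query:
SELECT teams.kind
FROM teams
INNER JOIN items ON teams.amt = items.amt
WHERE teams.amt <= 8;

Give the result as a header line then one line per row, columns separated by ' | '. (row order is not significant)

After JOIN items (3 rows):
teams.kind | teams.amt | items.rank | items.amt | items.price | items.city
green | 8 | 70 | 8 | 8 | CHI
green | 90 | 6 | 90 | 6 | SF
blue | 5 | 9 | 5 | 7 | MIA
After WHERE (2 rows):
teams.kind | teams.amt | items.rank | items.amt | items.price | items.city
green | 8 | 70 | 8 | 8 | CHI
blue | 5 | 9 | 5 | 7 | MIA
After SELECT (2 rows):
teams.kind
green
blue

== RESULT ==
teams.kind
green
blue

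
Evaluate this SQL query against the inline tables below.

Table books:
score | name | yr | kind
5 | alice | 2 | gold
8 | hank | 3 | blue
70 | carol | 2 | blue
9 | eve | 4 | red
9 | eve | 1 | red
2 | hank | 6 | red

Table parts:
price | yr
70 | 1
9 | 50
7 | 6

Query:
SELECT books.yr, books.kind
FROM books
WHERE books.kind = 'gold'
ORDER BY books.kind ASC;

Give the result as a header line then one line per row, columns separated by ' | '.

After WHERE (1 rows):
books.score | books.name | books.yr | books.kind
5 | alice | 2 | gold
After SELECT (1 rows):
books.yr | books.kind
2 | gold
After ORDER BY (1 rows):
books.yr | books.kind
2 | gold

== RESULT ==
books.yr | books.kind
2 | gold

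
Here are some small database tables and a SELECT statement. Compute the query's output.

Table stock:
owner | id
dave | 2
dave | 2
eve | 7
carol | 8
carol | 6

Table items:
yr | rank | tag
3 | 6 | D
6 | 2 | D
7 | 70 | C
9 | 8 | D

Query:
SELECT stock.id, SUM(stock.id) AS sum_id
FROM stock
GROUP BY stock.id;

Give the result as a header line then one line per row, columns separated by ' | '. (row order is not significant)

== RESULT ==
stock.id | sum_id
2 | 4
7 | 7
8 | 8
6 | 6

Derivation:
After GROUP BY (4 rows):
stock.id | sum_id
2 | 4
7 | 7
8 | 8
6 | 6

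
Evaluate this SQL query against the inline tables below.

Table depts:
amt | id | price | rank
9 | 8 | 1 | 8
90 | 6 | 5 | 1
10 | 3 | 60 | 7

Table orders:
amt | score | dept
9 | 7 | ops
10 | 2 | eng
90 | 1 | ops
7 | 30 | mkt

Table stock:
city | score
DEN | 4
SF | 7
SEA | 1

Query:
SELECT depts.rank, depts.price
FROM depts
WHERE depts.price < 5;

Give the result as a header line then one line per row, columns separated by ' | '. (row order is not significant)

After WHERE (1 rows):
depts.amt | depts.id | depts.price | depts.rank
9 | 8 | 1 | 8
After SELECT (1 rows):
depts.rank | depts.price
8 | 1

== RESULT ==
depts.rank | depts.price
8 | 1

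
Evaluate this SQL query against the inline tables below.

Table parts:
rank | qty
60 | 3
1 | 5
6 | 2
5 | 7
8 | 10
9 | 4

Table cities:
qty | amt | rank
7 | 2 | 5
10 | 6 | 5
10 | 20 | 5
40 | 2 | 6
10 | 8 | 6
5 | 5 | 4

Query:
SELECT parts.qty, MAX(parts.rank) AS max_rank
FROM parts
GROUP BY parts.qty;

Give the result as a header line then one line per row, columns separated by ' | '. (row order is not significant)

After GROUP BY (6 rows):
parts.qty | max_rank
3 | 60
5 | 1
2 | 6
7 | 5
10 | 8
4 | 9

== RESULT ==
parts.qty | max_rank
3 | 60
5 | 1
2 | 6
7 | 5
10 | 8
4 | 9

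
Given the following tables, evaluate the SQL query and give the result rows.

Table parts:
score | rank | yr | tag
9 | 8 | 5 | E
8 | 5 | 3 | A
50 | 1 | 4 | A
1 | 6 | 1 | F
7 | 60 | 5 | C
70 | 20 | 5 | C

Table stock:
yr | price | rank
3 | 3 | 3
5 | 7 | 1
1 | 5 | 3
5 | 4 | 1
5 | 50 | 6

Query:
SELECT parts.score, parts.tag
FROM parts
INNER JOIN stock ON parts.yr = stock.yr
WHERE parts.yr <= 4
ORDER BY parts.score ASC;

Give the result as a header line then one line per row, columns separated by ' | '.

== RESULT ==
parts.score | parts.tag
1 | F
8 | A

Derivation:
After JOIN stock (11 rows):
parts.score | parts.rank | parts.yr | parts.tag | stock.yr | stock.price | stock.rank
9 | 8 | 5 | E | 5 | 7 | 1
9 | 8 | 5 | E | 5 | 4 | 1
9 | 8 | 5 | E | 5 | 50 | 6
8 | 5 | 3 | A | 3 | 3 | 3
1 | 6 | 1 | F | 1 | 5 | 3
7 | 60 | 5 | C | 5 | 7 | 1
7 | 60 | 5 | C | 5 | 4 | 1
7 | 60 | 5 | C | 5 | 50 | 6
70 | 20 | 5 | C | 5 | 7 | 1
70 | 20 | 5 | C | 5 | 4 | 1
70 | 20 | 5 | C | 5 | 50 | 6
After WHERE (2 rows):
parts.score | parts.rank | parts.yr | parts.tag | stock.yr | stock.price | stock.rank
8 | 5 | 3 | A | 3 | 3 | 3
1 | 6 | 1 | F | 1 | 5 | 3
After SELECT (2 rows):
parts.score | parts.tag
8 | A
1 | F
After ORDER BY (2 rows):
parts.score | parts.tag
1 | F
8 | A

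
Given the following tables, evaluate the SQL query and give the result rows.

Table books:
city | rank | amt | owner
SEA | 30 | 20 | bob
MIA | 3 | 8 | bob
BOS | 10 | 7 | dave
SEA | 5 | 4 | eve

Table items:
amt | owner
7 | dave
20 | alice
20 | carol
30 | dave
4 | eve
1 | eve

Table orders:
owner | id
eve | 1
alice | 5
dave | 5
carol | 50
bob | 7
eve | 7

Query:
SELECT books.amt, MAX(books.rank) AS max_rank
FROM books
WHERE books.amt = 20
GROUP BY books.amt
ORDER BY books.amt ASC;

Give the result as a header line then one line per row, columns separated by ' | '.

== RESULT ==
books.amt | max_rank
20 | 30

Derivation:
After WHERE (1 rows):
books.city | books.rank | books.amt | books.owner
SEA | 30 | 20 | bob
After GROUP BY (1 rows):
books.amt | max_rank
20 | 30
After ORDER BY (1 rows):
books.amt | max_rank
20 | 30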